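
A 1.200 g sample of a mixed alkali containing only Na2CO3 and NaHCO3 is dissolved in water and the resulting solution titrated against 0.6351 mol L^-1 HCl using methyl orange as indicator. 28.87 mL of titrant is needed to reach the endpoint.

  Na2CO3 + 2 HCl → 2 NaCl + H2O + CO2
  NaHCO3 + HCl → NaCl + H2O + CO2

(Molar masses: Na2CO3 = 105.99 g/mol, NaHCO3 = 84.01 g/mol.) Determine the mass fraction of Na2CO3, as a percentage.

n(HCl) = 0.02887 × 0.6351 = 0.01834 mol
Let x = n(Na2CO3), y = n(NaHCO3).
Titrant: 2x + 1y = 0.01834;  mass: 105.99x + 84.01y = 1.200
Solving, x = 5.487 × 10^-3 mol, y = 7.362 × 10^-3 mol
mass of Na2CO3 = 5.487 × 10^-3 × 105.99 = 0.5816 g
% Na2CO3 = 0.5816 / 1.200 × 100 = 48.46 %

48.46 %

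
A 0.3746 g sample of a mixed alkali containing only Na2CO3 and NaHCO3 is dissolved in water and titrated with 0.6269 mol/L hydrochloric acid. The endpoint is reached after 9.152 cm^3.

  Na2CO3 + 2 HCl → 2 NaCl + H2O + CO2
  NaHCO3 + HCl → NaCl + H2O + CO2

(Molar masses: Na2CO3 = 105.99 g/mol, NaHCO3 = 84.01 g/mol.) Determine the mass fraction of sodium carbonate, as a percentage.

n(HCl) = 0.009152 × 0.6269 = 5.737 × 10^-3 mol
Let x = n(Na2CO3), y = n(NaHCO3).
Titrant: 2x + 1y = 5.737 × 10^-3;  mass: 105.99x + 84.01y = 0.3746
Solving, x = 1.731 × 10^-3 mol, y = 2.275 × 10^-3 mol
mass of Na2CO3 = 1.731 × 10^-3 × 105.99 = 0.1835 g
% Na2CO3 = 0.1835 / 0.3746 × 100 = 48.99 %

48.99 %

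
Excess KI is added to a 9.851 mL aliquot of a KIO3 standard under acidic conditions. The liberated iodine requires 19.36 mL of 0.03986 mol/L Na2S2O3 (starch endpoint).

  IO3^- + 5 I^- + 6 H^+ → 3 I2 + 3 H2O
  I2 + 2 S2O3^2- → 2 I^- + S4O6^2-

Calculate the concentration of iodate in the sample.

n(S2O3^2-) = 0.01936 × 0.03986 = 7.717 × 10^-4 mol
n(I2) = n(S2O3^2-)/2 = 3.858 × 10^-4 mol
From the 1:3 ratio, n(IO3^-) in the aliquot = 1/3 × 3.858 × 10^-4 = 1.286 × 10^-4 mol
[IO3^-] = 1.286 × 10^-4 / 0.009851 = 0.01306 mol/L

0.01306 mol/L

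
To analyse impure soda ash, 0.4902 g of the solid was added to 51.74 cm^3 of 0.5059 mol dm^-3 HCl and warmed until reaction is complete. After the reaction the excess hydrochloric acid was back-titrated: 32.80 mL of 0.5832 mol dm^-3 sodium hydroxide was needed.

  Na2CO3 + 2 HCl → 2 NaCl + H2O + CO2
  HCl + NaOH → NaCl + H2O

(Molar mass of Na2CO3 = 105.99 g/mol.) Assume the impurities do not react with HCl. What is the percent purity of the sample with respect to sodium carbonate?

n(HCl) added = 0.05174 × 0.5059 = 0.02618 mol
n(NaOH) used in back-titration = 0.03280 × 0.5832 = 0.01913 mol
n(HCl) left over = 0.01913 mol (1:1 ratio)
n(HCl) consumed by analyte = 0.02618 − 0.01913 = 7.046 × 10^-3 mol
From the 1:2 ratio, n(Na2CO3) = 1/2 × 7.046 × 10^-3 = 3.523 × 10^-3 mol
mass of Na2CO3 = 3.523 × 10^-3 × 105.99 = 0.3734 g
% Na2CO3 = 0.3734 / 0.4902 × 100 = 76.18 %

76.18 %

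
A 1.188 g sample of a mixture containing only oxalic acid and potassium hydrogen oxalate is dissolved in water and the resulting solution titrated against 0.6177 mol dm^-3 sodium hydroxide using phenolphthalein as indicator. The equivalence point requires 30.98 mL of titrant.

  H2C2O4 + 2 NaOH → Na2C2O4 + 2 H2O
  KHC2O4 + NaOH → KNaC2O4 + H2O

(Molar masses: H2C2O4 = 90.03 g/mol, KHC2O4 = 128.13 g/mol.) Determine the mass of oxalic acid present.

n(NaOH) = 0.03098 × 0.6177 = 0.01914 mol
Let x = n(H2C2O4), y = n(KHC2O4).
Titrant: 2x + 1y = 0.01914;  mass: 90.03x + 128.13y = 1.188
Solving, x = 7.604 × 10^-3 mol, y = 3.929 × 10^-3 mol
mass of H2C2O4 = 7.604 × 10^-3 × 90.03 = 0.6845 g

0.6845 g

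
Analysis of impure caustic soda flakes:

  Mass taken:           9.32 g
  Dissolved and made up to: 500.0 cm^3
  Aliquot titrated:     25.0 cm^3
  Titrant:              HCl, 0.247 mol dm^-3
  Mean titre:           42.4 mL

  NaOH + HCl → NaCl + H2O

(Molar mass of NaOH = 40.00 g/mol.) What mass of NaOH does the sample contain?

n(HCl) per titration = 0.0424 × 0.247 = 0.0105 mol
n(NaOH) in each aliquot = 0.0105 mol (1:1 ratio)
n(NaOH) in the whole flask = 0.0105 × 500.0/25.0 = 0.209 mol
mass of NaOH = 0.209 × 40.00 = 8.38 g

8.38 g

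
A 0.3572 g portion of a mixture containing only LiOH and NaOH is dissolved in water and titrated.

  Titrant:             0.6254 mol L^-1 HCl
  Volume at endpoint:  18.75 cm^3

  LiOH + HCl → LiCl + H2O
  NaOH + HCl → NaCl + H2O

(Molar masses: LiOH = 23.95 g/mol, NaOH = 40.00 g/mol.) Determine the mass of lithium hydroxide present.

n(HCl) = 0.01875 × 0.6254 = 0.01173 mol
Let x = n(LiOH), y = n(NaOH).
Titrant: 1x + 1y = 0.01173;  mass: 23.95x + 40.00y = 0.3572
Solving, x = 6.969 × 10^-3 mol, y = 4.757 × 10^-3 mol
mass of LiOH = 6.969 × 10^-3 × 23.95 = 0.1669 g

0.1669 g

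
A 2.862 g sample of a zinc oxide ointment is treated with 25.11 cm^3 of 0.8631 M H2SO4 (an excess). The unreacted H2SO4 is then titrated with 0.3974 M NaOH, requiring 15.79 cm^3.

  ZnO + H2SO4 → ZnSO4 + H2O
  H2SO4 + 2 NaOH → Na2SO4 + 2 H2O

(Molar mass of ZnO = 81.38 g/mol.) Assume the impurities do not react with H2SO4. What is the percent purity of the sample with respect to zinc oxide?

n(H2SO4) added = 0.02511 × 0.8631 = 0.02167 mol
n(NaOH) used in back-titration = 0.01579 × 0.3974 = 6.275 × 10^-3 mol
From the 1:2 ratio, n(H2SO4) left over = 1/2 × 6.275 × 10^-3 = 3.137 × 10^-3 mol
n(H2SO4) consumed by analyte = 0.02167 − 3.137 × 10^-3 = 0.01853 mol
n(ZnO) = 0.01853 mol (1:1 ratio)
mass of ZnO = 0.01853 × 81.38 = 1.508 g
% ZnO = 1.508 / 2.862 × 100 = 52.70 %

52.70 %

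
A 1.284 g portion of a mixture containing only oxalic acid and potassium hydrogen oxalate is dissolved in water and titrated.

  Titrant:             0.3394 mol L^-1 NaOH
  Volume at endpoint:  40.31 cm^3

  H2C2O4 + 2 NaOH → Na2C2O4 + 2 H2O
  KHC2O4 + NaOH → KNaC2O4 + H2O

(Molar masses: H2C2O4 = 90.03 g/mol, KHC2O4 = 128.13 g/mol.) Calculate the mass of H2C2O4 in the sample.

n(NaOH) = 0.04031 × 0.3394 = 0.01368 mol
Let x = n(H2C2O4), y = n(KHC2O4).
Titrant: 2x + 1y = 0.01368;  mass: 90.03x + 128.13y = 1.284
Solving, x = 2.821 × 10^-3 mol, y = 8.039 × 10^-3 mol
mass of H2C2O4 = 2.821 × 10^-3 × 90.03 = 0.2540 g

0.2540 g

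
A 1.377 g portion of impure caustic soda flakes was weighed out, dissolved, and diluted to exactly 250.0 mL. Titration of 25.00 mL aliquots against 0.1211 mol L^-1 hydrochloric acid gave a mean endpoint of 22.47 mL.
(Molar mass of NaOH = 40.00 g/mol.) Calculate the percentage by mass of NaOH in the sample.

79.04 %

NaOH + HCl → NaCl + H2O
n(HCl) per titration = 0.02247 × 0.1211 = 2.721 × 10^-3 mol
n(NaOH) in each aliquot = 2.721 × 10^-3 mol (1:1 ratio)
n(NaOH) in the whole flask = 2.721 × 10^-3 × 250.0/25.00 = 0.02721 mol
mass of NaOH = 0.02721 × 40.00 = 1.088 g
% NaOH = 1.088 / 1.377 × 100 = 79.04 %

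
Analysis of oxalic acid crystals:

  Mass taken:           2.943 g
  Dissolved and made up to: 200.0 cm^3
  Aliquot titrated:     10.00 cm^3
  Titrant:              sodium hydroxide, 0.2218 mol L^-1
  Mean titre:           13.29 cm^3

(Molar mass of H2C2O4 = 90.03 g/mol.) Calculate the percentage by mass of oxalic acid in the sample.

90.17 %

H2C2O4 + 2 NaOH → Na2C2O4 + 2 H2O
n(NaOH) per titration = 0.01329 × 0.2218 = 2.948 × 10^-3 mol
From the 1:2 ratio, n(H2C2O4) in each aliquot = 1/2 × 2.948 × 10^-3 = 1.474 × 10^-3 mol
n(H2C2O4) in the whole flask = 1.474 × 10^-3 × 200.0/10.00 = 0.02948 mol
mass of H2C2O4 = 0.02948 × 90.03 = 2.654 g
% H2C2O4 = 2.654 / 2.943 × 100 = 90.17 %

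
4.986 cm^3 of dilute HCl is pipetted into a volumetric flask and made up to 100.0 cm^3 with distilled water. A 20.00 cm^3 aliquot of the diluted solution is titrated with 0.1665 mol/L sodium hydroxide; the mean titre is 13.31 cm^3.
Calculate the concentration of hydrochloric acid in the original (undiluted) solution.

2.222 mol/L

HCl + NaOH → NaCl + H2O
n(NaOH) = 0.01331 × 0.1665 = 2.216 × 10^-3 mol
n(HCl) in the aliquot = 2.216 × 10^-3 mol (1:1 ratio)
[HCl]_dilute = 2.216 × 10^-3 / 0.02000 = 0.1108 mol/L
Dilution factor = 100.0 / 4.986 = 20.06
[HCl]_stock = 0.1108 × 20.06 = 2.222 mol/L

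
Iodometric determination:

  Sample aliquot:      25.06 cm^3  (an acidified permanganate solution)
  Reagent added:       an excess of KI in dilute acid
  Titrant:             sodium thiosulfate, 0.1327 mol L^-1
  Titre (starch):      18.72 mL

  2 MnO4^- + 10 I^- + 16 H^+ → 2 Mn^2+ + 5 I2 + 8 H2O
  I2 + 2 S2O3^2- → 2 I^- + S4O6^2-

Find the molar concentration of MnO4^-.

0.01983 mol/L

n(S2O3^2-) = 0.01872 × 0.1327 = 2.484 × 10^-3 mol
n(I2) = n(S2O3^2-)/2 = 1.242 × 10^-3 mol
From the 2:5 ratio, n(MnO4^-) in the aliquot = 2/5 × 1.242 × 10^-3 = 4.968 × 10^-4 mol
[MnO4^-] = 4.968 × 10^-4 / 0.02506 = 0.01983 mol/L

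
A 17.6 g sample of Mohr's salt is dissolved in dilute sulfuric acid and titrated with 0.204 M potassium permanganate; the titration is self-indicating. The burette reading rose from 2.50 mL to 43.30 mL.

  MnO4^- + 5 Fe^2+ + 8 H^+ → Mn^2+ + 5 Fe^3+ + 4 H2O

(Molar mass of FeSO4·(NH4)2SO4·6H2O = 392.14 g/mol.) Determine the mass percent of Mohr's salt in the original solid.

92.7 %

n(KMnO4) = 0.0408 L × 0.204 mol/L = 8.32 × 10^-3 mol
From the 5:1 ratio, n(FeSO4·(NH4)2SO4·6H2O) = 5/1 × 8.32 × 10^-3 = 0.0416 mol
mass of FeSO4·(NH4)2SO4·6H2O = 0.0416 × 392.14 g/mol = 16.3 g
% FeSO4·(NH4)2SO4·6H2O = 16.3 / 17.6 × 100 = 92.7 %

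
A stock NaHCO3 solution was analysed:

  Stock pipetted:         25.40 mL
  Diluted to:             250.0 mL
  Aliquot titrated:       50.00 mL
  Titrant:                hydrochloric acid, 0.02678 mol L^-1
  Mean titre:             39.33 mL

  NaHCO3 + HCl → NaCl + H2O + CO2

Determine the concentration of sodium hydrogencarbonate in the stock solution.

n(HCl) = 0.03933 × 0.02678 = 1.053 × 10^-3 mol
n(NaHCO3) in the aliquot = 1.053 × 10^-3 mol (1:1 ratio)
[NaHCO3]_dilute = 1.053 × 10^-3 / 0.05000 = 0.02107 mol/L
Dilution factor = 250.0 / 25.40 = 9.843
[NaHCO3]_stock = 0.02107 × 9.843 = 0.2073 mol/L

0.2073 mol/L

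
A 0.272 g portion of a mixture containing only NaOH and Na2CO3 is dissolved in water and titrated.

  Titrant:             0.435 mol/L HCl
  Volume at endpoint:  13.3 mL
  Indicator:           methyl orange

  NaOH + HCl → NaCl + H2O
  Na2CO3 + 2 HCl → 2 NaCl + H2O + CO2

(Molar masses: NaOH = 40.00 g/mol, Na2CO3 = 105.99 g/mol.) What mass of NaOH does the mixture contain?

n(HCl) = 0.0133 × 0.435 = 5.79 × 10^-3 mol
Let x = n(NaOH), y = n(Na2CO3).
Titrant: 1x + 2y = 5.79 × 10^-3;  mass: 40.00x + 105.99y = 0.272
Solving, x = 2.66 × 10^-3 mol, y = 1.56 × 10^-3 mol
mass of NaOH = 2.66 × 10^-3 × 40.00 = 0.107 g

0.107 g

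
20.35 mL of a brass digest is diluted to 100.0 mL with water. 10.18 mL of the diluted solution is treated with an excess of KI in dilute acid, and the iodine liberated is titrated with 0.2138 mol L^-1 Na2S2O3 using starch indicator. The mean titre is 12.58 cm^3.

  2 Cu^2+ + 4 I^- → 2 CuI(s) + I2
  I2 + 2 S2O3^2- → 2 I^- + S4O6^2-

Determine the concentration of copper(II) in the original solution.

1.298 mol/L

n(S2O3^2-) = 0.01258 × 0.2138 = 2.690 × 10^-3 mol
n(I2) = n(S2O3^2-)/2 = 1.345 × 10^-3 mol
From the 2:1 ratio, n(Cu2+) in the aliquot = 2/1 × 1.345 × 10^-3 = 2.690 × 10^-3 mol
[Cu2+]_dilute = 2.690 × 10^-3 / 0.01018 = 0.2642 mol/L
[Cu2+]_original = 0.2642 × 100.0/20.35 = 1.298 mol/L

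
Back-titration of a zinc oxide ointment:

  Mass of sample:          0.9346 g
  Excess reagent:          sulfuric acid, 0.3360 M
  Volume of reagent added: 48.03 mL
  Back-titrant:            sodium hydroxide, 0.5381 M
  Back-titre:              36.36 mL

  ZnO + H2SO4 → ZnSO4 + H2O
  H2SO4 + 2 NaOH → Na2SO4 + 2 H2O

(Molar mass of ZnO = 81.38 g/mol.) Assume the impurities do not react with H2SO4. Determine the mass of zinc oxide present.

n(H2SO4) added = 0.04803 × 0.3360 = 0.01614 mol
n(NaOH) used in back-titration = 0.03636 × 0.5381 = 0.01957 mol
From the 1:2 ratio, n(H2SO4) left over = 1/2 × 0.01957 = 9.783 × 10^-3 mol
n(H2SO4) consumed by analyte = 0.01614 − 9.783 × 10^-3 = 6.355 × 10^-3 mol
n(ZnO) = 6.355 × 10^-3 mol (1:1 ratio)
mass of ZnO = 6.355 × 10^-3 × 81.38 = 0.5172 g

0.5172 g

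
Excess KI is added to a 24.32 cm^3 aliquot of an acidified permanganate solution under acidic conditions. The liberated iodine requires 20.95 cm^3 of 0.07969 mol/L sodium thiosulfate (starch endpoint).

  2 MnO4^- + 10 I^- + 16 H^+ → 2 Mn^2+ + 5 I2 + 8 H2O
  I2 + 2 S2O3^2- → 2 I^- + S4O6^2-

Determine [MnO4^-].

0.01373 mol/L

n(S2O3^2-) = 0.02095 × 0.07969 = 1.670 × 10^-3 mol
n(I2) = n(S2O3^2-)/2 = 8.348 × 10^-4 mol
From the 2:5 ratio, n(MnO4^-) in the aliquot = 2/5 × 8.348 × 10^-4 = 3.339 × 10^-4 mol
[MnO4^-] = 3.339 × 10^-4 / 0.02432 = 0.01373 mol/L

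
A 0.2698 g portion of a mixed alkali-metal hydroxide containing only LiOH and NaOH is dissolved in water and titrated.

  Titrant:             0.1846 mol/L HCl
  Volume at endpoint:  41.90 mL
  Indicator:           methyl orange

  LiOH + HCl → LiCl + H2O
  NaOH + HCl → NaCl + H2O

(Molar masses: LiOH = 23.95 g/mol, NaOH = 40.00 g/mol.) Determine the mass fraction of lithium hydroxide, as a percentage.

21.90 %

n(HCl) = 0.04190 × 0.1846 = 7.735 × 10^-3 mol
Let x = n(LiOH), y = n(NaOH).
Titrant: 1x + 1y = 7.735 × 10^-3;  mass: 23.95x + 40.00y = 0.2698
Solving, x = 2.467 × 10^-3 mol, y = 5.268 × 10^-3 mol
mass of LiOH = 2.467 × 10^-3 × 23.95 = 0.05908 g
% LiOH = 0.05908 / 0.2698 × 100 = 21.90 %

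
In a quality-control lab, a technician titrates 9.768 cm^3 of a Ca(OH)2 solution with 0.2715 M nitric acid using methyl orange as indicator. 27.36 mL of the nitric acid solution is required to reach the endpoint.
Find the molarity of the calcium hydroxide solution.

Ca(OH)2 + 2 HNO3 → Ca(NO3)2 + 2 H2O
n(HNO3) = 0.02736 L × 0.2715 mol/L = 7.428 × 10^-3 mol
From the 1:2 mole ratio, n(Ca(OH)2) = 1/2 × 7.428 × 10^-3 = 3.714 × 10^-3 mol
[Ca(OH)2] = 3.714 × 10^-3 mol / 0.009768 L = 0.3802 mol/L

0.3802 M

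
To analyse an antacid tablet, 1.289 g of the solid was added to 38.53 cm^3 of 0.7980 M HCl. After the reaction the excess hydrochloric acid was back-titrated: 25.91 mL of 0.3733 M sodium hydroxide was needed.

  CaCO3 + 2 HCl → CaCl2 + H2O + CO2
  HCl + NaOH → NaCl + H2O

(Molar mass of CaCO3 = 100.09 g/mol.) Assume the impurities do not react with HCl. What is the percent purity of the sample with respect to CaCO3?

81.82 %

n(HCl) added = 0.03853 × 0.7980 = 0.03075 mol
n(NaOH) used in back-titration = 0.02591 × 0.3733 = 9.672 × 10^-3 mol
n(HCl) left over = 9.672 × 10^-3 mol (1:1 ratio)
n(HCl) consumed by analyte = 0.03075 − 9.672 × 10^-3 = 0.02107 mol
From the 1:2 ratio, n(CaCO3) = 1/2 × 0.02107 = 0.01054 mol
mass of CaCO3 = 0.01054 × 100.09 = 1.055 g
% CaCO3 = 1.055 / 1.289 × 100 = 81.82 %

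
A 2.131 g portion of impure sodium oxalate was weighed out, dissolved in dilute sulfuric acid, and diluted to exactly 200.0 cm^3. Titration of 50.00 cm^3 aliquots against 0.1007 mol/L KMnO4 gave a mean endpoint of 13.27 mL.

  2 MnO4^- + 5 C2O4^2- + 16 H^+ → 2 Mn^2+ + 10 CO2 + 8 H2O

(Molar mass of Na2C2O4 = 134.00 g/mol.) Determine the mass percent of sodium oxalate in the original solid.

84.03 %

n(KMnO4) per titration = 0.01327 × 0.1007 = 1.336 × 10^-3 mol
From the 5:2 ratio, n(Na2C2O4) in each aliquot = 5/2 × 1.336 × 10^-3 = 3.341 × 10^-3 mol
n(Na2C2O4) in the whole flask = 3.341 × 10^-3 × 200.0/50.00 = 0.01336 mol
mass of Na2C2O4 = 0.01336 × 134.00 = 1.791 g
% Na2C2O4 = 1.791 / 2.131 × 100 = 84.03 %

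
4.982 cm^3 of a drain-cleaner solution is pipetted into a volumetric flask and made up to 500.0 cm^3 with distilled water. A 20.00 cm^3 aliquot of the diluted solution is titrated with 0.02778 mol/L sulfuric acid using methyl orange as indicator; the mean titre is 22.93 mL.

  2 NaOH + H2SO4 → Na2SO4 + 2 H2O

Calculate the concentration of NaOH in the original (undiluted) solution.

6.393 mol/L

n(H2SO4) = 0.02293 × 0.02778 = 6.370 × 10^-4 mol
From the 2:1 ratio, n(NaOH) in the aliquot = 2/1 × 6.370 × 10^-4 = 1.274 × 10^-3 mol
[NaOH]_dilute = 1.274 × 10^-3 / 0.02000 = 0.06370 mol/L
Dilution factor = 500.0 / 4.982 = 100.4
[NaOH]_stock = 0.06370 × 100.4 = 6.393 mol/L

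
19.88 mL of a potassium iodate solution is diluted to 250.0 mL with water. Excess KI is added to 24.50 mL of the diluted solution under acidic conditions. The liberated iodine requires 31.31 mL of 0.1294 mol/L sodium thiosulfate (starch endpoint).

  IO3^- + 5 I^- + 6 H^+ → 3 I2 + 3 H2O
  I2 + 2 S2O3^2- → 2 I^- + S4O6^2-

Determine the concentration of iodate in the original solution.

n(S2O3^2-) = 0.03131 × 0.1294 = 4.052 × 10^-3 mol
n(I2) = n(S2O3^2-)/2 = 2.026 × 10^-3 mol
From the 1:3 ratio, n(IO3^-) in the aliquot = 1/3 × 2.026 × 10^-3 = 6.753 × 10^-4 mol
[IO3^-]_dilute = 6.753 × 10^-4 / 0.02450 = 0.02756 mol/L
[IO3^-]_original = 0.02756 × 250.0/19.88 = 0.3466 mol/L

0.3466 mol/L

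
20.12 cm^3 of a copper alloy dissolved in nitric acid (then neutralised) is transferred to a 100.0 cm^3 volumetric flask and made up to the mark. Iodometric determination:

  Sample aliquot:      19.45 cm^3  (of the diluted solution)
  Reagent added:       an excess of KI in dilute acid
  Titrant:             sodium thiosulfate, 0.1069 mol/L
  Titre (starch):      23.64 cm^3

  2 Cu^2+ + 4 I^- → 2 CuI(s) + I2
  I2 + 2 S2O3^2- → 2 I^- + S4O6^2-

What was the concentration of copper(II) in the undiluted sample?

0.6458 mol/L

n(S2O3^2-) = 0.02364 × 0.1069 = 2.527 × 10^-3 mol
n(I2) = n(S2O3^2-)/2 = 1.264 × 10^-3 mol
From the 2:1 ratio, n(Cu2+) in the aliquot = 2/1 × 1.264 × 10^-3 = 2.527 × 10^-3 mol
[Cu2+]_dilute = 2.527 × 10^-3 / 0.01945 = 0.1299 mol/L
[Cu2+]_original = 0.1299 × 100.0/20.12 = 0.6458 mol/L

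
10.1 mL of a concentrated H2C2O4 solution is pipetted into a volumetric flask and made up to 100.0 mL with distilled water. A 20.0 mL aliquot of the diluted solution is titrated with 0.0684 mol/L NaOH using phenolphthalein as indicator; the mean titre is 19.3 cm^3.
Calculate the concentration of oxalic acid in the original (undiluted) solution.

H2C2O4 + 2 NaOH → Na2C2O4 + 2 H2O
n(NaOH) = 0.0193 × 0.0684 = 1.32 × 10^-3 mol
From the 1:2 ratio, n(H2C2O4) in the aliquot = 1/2 × 1.32 × 10^-3 = 6.60 × 10^-4 mol
[H2C2O4]_dilute = 6.60 × 10^-4 / 0.0200 = 0.0330 mol/L
Dilution factor = 100.0 / 10.1 = 9.901
[H2C2O4]_stock = 0.0330 × 9.901 = 0.327 mol/L

0.327 mol/L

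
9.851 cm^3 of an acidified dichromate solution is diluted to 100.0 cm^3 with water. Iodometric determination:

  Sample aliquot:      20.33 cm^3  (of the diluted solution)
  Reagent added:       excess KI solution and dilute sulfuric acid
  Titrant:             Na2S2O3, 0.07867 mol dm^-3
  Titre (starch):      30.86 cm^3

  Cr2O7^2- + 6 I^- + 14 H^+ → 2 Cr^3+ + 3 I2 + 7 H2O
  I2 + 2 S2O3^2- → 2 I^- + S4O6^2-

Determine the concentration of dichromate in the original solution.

n(S2O3^2-) = 0.03086 × 0.07867 = 2.428 × 10^-3 mol
n(I2) = n(S2O3^2-)/2 = 1.214 × 10^-3 mol
From the 1:3 ratio, n(Cr2O7^2-) in the aliquot = 1/3 × 1.214 × 10^-3 = 4.046 × 10^-4 mol
[Cr2O7^2-]_dilute = 4.046 × 10^-4 / 0.02033 = 0.01990 mol/L
[Cr2O7^2-]_original = 0.01990 × 100.0/9.851 = 0.2020 mol/L

0.2020 mol/L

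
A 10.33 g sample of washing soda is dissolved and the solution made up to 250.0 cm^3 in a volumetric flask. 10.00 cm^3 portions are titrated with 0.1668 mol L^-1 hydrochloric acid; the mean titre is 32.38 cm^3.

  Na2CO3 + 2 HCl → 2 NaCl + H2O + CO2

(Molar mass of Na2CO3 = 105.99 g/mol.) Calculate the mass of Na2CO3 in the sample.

n(HCl) per titration = 0.03238 × 0.1668 = 5.401 × 10^-3 mol
From the 1:2 ratio, n(Na2CO3) in each aliquot = 1/2 × 5.401 × 10^-3 = 2.700 × 10^-3 mol
n(Na2CO3) in the whole flask = 2.700 × 10^-3 × 250.0/10.00 = 0.06751 mol
mass of Na2CO3 = 0.06751 × 105.99 = 7.156 g

7.156 g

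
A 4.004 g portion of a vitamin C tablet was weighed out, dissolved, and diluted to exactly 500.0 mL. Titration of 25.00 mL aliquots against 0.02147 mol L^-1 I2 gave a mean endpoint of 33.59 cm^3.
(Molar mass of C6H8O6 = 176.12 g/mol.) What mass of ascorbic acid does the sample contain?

C6H8O6 + I2 → C6H6O6 + 2 HI
n(I2) per titration = 0.03359 × 0.02147 = 7.212 × 10^-4 mol
n(C6H8O6) in each aliquot = 7.212 × 10^-4 mol (1:1 ratio)
n(C6H8O6) in the whole flask = 7.212 × 10^-4 × 500.0/25.00 = 0.01442 mol
mass of C6H8O6 = 0.01442 × 176.12 = 2.540 g

2.540 g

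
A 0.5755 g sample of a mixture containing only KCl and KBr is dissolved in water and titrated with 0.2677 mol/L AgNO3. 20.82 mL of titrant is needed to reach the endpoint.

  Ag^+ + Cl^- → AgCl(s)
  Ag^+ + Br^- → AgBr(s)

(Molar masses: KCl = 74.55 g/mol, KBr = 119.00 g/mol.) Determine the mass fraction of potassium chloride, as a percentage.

n(AgNO3) = 0.02082 × 0.2677 = 5.574 × 10^-3 mol
Let x = n(KCl), y = n(KBr).
Titrant: 1x + 1y = 5.574 × 10^-3;  mass: 74.55x + 119.00y = 0.5755
Solving, x = 1.974 × 10^-3 mol, y = 3.599 × 10^-3 mol
mass of KCl = 1.974 × 10^-3 × 74.55 = 0.1472 g
% KCl = 0.1472 / 0.5755 × 100 = 25.57 %

25.57 %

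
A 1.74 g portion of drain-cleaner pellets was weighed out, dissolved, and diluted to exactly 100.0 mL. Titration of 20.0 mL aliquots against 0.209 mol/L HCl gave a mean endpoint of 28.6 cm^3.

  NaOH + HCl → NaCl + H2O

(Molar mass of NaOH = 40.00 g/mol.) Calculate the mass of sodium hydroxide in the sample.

n(HCl) per titration = 0.0286 × 0.209 = 5.98 × 10^-3 mol
n(NaOH) in each aliquot = 5.98 × 10^-3 mol (1:1 ratio)
n(NaOH) in the whole flask = 5.98 × 10^-3 × 100.0/20.0 = 0.0299 mol
mass of NaOH = 0.0299 × 40.00 = 1.20 g

1.20 g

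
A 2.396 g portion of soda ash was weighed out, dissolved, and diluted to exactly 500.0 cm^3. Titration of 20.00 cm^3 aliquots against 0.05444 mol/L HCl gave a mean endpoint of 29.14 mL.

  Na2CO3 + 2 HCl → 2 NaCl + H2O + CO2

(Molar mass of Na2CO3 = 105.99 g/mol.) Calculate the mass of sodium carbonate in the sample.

2.102 g

n(HCl) per titration = 0.02914 × 0.05444 = 1.586 × 10^-3 mol
From the 1:2 ratio, n(Na2CO3) in each aliquot = 1/2 × 1.586 × 10^-3 = 7.932 × 10^-4 mol
n(Na2CO3) in the whole flask = 7.932 × 10^-4 × 500.0/20.00 = 0.01983 mol
mass of Na2CO3 = 0.01983 × 105.99 = 2.102 g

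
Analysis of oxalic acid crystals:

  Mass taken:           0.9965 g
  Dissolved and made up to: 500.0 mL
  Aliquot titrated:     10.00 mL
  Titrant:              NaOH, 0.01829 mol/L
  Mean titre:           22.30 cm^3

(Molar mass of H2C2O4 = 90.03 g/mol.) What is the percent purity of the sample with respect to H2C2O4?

H2C2O4 + 2 NaOH → Na2C2O4 + 2 H2O
n(NaOH) per titration = 0.02230 × 0.01829 = 4.079 × 10^-4 mol
From the 1:2 ratio, n(H2C2O4) in each aliquot = 1/2 × 4.079 × 10^-4 = 2.039 × 10^-4 mol
n(H2C2O4) in the whole flask = 2.039 × 10^-4 × 500.0/10.00 = 0.01020 mol
mass of H2C2O4 = 0.01020 × 90.03 = 0.9180 g
% H2C2O4 = 0.9180 / 0.9965 × 100 = 92.12 %

92.12 %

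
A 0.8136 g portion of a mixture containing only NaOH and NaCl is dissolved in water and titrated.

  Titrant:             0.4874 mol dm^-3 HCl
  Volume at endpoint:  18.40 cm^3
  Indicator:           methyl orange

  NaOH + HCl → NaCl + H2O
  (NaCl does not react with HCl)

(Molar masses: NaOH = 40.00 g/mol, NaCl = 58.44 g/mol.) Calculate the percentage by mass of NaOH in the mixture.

n(HCl) = 0.01840 × 0.4874 = 8.968 × 10^-3 mol
Let x = n(NaOH), y = n(NaCl).
Titrant: 1x = 8.968 × 10^-3;  mass: 40.00x + 58.44y = 0.8136
Solving, x = 8.968 × 10^-3 mol, y = 7.784 × 10^-3 mol
mass of NaOH = 8.968 × 10^-3 × 40.00 = 0.3587 g
% NaOH = 0.3587 / 0.8136 × 100 = 44.09 %

44.09 %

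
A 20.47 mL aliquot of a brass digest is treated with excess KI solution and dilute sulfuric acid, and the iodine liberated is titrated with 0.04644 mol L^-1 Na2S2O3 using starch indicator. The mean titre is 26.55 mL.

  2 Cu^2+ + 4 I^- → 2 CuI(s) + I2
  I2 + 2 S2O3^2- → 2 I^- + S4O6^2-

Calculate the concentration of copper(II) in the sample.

0.06023 mol/L

n(S2O3^2-) = 0.02655 × 0.04644 = 1.233 × 10^-3 mol
n(I2) = n(S2O3^2-)/2 = 6.165 × 10^-4 mol
From the 2:1 ratio, n(Cu2+) in the aliquot = 2/1 × 6.165 × 10^-4 = 1.233 × 10^-3 mol
[Cu2+] = 1.233 × 10^-3 / 0.02047 = 0.06023 mol/L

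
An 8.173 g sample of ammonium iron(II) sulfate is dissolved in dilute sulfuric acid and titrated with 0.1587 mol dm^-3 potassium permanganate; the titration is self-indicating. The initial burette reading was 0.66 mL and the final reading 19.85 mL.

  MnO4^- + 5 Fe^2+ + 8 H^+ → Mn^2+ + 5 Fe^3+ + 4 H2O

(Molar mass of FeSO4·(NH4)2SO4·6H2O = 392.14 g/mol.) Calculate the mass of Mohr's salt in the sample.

5.971 g

n(KMnO4) = 0.01919 L × 0.1587 mol/L = 3.045 × 10^-3 mol
From the 5:1 ratio, n(FeSO4·(NH4)2SO4·6H2O) = 5/1 × 3.045 × 10^-3 = 0.01523 mol
mass of FeSO4·(NH4)2SO4·6H2O = 0.01523 × 392.14 g/mol = 5.971 g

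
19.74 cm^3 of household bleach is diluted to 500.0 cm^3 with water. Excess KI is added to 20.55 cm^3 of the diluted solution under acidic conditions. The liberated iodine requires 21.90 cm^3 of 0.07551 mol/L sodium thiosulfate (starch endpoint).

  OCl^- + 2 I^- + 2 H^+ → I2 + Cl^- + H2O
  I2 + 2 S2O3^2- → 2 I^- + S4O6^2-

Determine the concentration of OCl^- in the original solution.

n(S2O3^2-) = 0.02190 × 0.07551 = 1.654 × 10^-3 mol
n(I2) = n(S2O3^2-)/2 = 8.268 × 10^-4 mol
n(OCl^-) in the aliquot = 8.268 × 10^-4 mol (1:1 ratio)
[OCl^-]_dilute = 8.268 × 10^-4 / 0.02055 = 0.04024 mol/L
[OCl^-]_original = 0.04024 × 500.0/19.74 = 1.019 mol/L

1.019 mol/L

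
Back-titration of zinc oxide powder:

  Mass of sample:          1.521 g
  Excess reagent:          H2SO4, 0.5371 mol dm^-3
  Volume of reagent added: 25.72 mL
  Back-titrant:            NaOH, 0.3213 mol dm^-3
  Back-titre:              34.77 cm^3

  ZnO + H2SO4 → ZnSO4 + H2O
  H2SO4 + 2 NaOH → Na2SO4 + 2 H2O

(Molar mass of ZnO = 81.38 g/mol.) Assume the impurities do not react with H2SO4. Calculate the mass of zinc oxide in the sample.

n(H2SO4) added = 0.02572 × 0.5371 = 0.01381 mol
n(NaOH) used in back-titration = 0.03477 × 0.3213 = 0.01117 mol
From the 1:2 ratio, n(H2SO4) left over = 1/2 × 0.01117 = 5.586 × 10^-3 mol
n(H2SO4) consumed by analyte = 0.01381 − 5.586 × 10^-3 = 8.228 × 10^-3 mol
n(ZnO) = 8.228 × 10^-3 mol (1:1 ratio)
mass of ZnO = 8.228 × 10^-3 × 81.38 = 0.6696 g

0.6696 g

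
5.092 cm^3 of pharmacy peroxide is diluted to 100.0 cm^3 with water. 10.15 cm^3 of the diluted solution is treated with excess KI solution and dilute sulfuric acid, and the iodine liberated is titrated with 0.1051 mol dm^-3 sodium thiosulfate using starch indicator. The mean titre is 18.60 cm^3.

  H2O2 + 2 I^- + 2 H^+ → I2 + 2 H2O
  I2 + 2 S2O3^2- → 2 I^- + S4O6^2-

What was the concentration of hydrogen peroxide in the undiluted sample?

1.891 mol/L

n(S2O3^2-) = 0.01860 × 0.1051 = 1.955 × 10^-3 mol
n(I2) = n(S2O3^2-)/2 = 9.774 × 10^-4 mol
n(H2O2) in the aliquot = 9.774 × 10^-4 mol (1:1 ratio)
[H2O2]_dilute = 9.774 × 10^-4 / 0.01015 = 0.09630 mol/L
[H2O2]_original = 0.09630 × 100.0/5.092 = 1.891 mol/L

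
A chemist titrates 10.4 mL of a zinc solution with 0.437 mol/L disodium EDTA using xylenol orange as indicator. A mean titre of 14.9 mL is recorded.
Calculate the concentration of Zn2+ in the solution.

Zn^2+ + EDTA^4- → [Zn(EDTA)]^2-
n(EDTA) = 0.0149 L × 0.437 mol/L = 6.51 × 10^-3 mol
n(Zn2+) = 6.51 × 10^-3 mol (1:1 mole ratio)
[Zn2+] = 6.51 × 10^-3 mol / 0.0104 L = 0.626 mol/L

0.626 mol/L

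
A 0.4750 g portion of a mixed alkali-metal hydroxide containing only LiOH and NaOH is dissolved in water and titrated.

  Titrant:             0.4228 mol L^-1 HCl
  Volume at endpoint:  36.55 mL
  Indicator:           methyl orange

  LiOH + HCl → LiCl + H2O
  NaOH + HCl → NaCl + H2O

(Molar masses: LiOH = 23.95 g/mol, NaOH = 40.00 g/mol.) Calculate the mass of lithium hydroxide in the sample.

n(HCl) = 0.03655 × 0.4228 = 0.01545 mol
Let x = n(LiOH), y = n(NaOH).
Titrant: 1x + 1y = 0.01545;  mass: 23.95x + 40.00y = 0.4750
Solving, x = 8.918 × 10^-3 mol, y = 6.535 × 10^-3 mol
mass of LiOH = 8.918 × 10^-3 × 23.95 = 0.2136 g

0.2136 g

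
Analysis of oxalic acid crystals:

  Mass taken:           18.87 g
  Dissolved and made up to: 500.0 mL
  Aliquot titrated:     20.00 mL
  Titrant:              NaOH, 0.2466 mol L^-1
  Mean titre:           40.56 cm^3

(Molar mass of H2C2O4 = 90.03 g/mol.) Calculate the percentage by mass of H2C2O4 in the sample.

H2C2O4 + 2 NaOH → Na2C2O4 + 2 H2O
n(NaOH) per titration = 0.04056 × 0.2466 = 0.01000 mol
From the 1:2 ratio, n(H2C2O4) in each aliquot = 1/2 × 0.01000 = 5.001 × 10^-3 mol
n(H2C2O4) in the whole flask = 5.001 × 10^-3 × 500.0/20.00 = 0.1250 mol
mass of H2C2O4 = 0.1250 × 90.03 = 11.26 g
% H2C2O4 = 11.26 / 18.87 × 100 = 59.65 %

59.65 %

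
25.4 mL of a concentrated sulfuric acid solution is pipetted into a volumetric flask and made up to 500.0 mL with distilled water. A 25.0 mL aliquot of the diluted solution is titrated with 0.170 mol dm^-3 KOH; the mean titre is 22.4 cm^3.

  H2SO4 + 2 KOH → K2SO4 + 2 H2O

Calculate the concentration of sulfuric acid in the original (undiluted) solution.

n(KOH) = 0.0224 × 0.170 = 3.81 × 10^-3 mol
From the 1:2 ratio, n(H2SO4) in the aliquot = 1/2 × 3.81 × 10^-3 = 1.90 × 10^-3 mol
[H2SO4]_dilute = 1.90 × 10^-3 / 0.0250 = 0.0762 mol/L
Dilution factor = 500.0 / 25.4 = 19.69
[H2SO4]_stock = 0.0762 × 19.69 = 1.50 mol/L

1.50 mol/L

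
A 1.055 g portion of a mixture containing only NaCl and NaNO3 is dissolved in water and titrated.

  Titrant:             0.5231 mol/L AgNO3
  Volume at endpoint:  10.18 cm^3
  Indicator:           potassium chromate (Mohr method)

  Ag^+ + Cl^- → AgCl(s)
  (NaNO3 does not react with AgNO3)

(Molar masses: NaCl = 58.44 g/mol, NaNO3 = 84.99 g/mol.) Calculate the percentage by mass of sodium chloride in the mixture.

n(AgNO3) = 0.01018 × 0.5231 = 5.325 × 10^-3 mol
Let x = n(NaCl), y = n(NaNO3).
Titrant: 1x = 5.325 × 10^-3;  mass: 58.44x + 84.99y = 1.055
Solving, x = 5.325 × 10^-3 mol, y = 8.752 × 10^-3 mol
mass of NaCl = 5.325 × 10^-3 × 58.44 = 0.3112 g
% NaCl = 0.3112 / 1.055 × 100 = 29.50 %

29.50 %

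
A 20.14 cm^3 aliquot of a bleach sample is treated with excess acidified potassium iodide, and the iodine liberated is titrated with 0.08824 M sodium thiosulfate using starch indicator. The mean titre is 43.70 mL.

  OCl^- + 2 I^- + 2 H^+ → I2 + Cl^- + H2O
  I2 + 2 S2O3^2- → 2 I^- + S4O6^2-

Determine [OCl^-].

0.09573 M

n(S2O3^2-) = 0.04370 × 0.08824 = 3.856 × 10^-3 mol
n(I2) = n(S2O3^2-)/2 = 1.928 × 10^-3 mol
n(OCl^-) in the aliquot = 1.928 × 10^-3 mol (1:1 ratio)
[OCl^-] = 1.928 × 10^-3 / 0.02014 = 0.09573 mol/L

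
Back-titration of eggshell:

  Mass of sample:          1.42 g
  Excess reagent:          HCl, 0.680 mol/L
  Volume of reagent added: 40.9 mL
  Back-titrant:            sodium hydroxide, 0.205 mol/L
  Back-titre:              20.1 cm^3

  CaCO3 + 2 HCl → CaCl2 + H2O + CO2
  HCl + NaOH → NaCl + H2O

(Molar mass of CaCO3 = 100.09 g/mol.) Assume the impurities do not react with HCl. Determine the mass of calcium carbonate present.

n(HCl) added = 0.0409 × 0.680 = 0.0278 mol
n(NaOH) used in back-titration = 0.0201 × 0.205 = 4.12 × 10^-3 mol
n(HCl) left over = 4.12 × 10^-3 mol (1:1 ratio)
n(HCl) consumed by analyte = 0.0278 − 4.12 × 10^-3 = 0.0237 mol
From the 1:2 ratio, n(CaCO3) = 1/2 × 0.0237 = 0.0118 mol
mass of CaCO3 = 0.0118 × 100.09 = 1.19 g

1.19 g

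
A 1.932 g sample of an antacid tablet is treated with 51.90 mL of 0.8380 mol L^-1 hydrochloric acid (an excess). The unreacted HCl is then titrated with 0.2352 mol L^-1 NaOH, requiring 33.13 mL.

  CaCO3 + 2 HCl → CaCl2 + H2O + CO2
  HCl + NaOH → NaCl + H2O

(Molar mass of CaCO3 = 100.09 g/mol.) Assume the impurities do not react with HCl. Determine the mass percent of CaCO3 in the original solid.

n(HCl) added = 0.05190 × 0.8380 = 0.04349 mol
n(NaOH) used in back-titration = 0.03313 × 0.2352 = 7.792 × 10^-3 mol
n(HCl) left over = 7.792 × 10^-3 mol (1:1 ratio)
n(HCl) consumed by analyte = 0.04349 − 7.792 × 10^-3 = 0.03570 mol
From the 1:2 ratio, n(CaCO3) = 1/2 × 0.03570 = 0.01785 mol
mass of CaCO3 = 0.01785 × 100.09 = 1.787 g
% CaCO3 = 1.787 / 1.932 × 100 = 92.47 %

92.47 %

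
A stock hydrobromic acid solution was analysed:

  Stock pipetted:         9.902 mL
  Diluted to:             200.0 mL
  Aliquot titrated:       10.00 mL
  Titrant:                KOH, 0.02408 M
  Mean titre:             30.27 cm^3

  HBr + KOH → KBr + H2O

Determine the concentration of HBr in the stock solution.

1.472 M

n(KOH) = 0.03027 × 0.02408 = 7.289 × 10^-4 mol
n(HBr) in the aliquot = 7.289 × 10^-4 mol (1:1 ratio)
[HBr]_dilute = 7.289 × 10^-4 / 0.01000 = 0.07289 mol/L
Dilution factor = 200.0 / 9.902 = 20.20
[HBr]_stock = 0.07289 × 20.20 = 1.472 mol/L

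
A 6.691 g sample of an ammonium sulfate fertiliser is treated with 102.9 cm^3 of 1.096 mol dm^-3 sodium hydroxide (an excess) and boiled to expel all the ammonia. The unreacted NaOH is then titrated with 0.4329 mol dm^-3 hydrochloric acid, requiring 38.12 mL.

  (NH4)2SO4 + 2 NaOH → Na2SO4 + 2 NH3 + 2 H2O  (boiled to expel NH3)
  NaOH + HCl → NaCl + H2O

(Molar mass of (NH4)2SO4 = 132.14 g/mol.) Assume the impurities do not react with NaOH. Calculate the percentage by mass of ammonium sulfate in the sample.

95.07 %

n(NaOH) added = 0.1029 × 1.096 = 0.1128 mol
n(HCl) used in back-titration = 0.03812 × 0.4329 = 0.01650 mol
n(NaOH) left over = 0.01650 mol (1:1 ratio)
n(NaOH) consumed by analyte = 0.1128 − 0.01650 = 0.09628 mol
From the 1:2 ratio, n((NH4)2SO4) = 1/2 × 0.09628 = 0.04814 mol
mass of (NH4)2SO4 = 0.04814 × 132.14 = 6.361 g
% (NH4)2SO4 = 6.361 / 6.691 × 100 = 95.07 %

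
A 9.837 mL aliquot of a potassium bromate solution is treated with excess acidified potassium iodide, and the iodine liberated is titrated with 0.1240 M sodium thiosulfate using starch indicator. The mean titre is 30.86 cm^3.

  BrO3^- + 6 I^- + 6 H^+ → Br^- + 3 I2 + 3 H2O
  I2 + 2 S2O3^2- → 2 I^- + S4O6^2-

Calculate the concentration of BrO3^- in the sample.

n(S2O3^2-) = 0.03086 × 0.1240 = 3.827 × 10^-3 mol
n(I2) = n(S2O3^2-)/2 = 1.913 × 10^-3 mol
From the 1:3 ratio, n(BrO3^-) in the aliquot = 1/3 × 1.913 × 10^-3 = 6.378 × 10^-4 mol
[BrO3^-] = 6.378 × 10^-4 / 0.009837 = 0.06483 mol/L

0.06483 M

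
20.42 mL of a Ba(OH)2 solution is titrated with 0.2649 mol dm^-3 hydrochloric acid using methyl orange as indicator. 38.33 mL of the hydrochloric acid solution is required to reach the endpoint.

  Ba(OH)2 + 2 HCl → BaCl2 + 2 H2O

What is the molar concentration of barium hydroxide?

n(HCl) = 0.03833 L × 0.2649 mol/L = 0.01015 mol
From the 1:2 mole ratio, n(Ba(OH)2) = 1/2 × 0.01015 = 5.077 × 10^-3 mol
[Ba(OH)2] = 5.077 × 10^-3 mol / 0.02042 L = 0.2486 mol/L

0.2486 mol/L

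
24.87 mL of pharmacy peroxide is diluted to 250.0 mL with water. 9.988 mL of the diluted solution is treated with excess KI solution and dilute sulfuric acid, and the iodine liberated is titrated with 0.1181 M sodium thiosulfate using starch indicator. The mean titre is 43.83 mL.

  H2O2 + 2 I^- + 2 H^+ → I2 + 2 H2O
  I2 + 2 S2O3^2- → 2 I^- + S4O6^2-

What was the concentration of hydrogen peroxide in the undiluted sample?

n(S2O3^2-) = 0.04383 × 0.1181 = 5.176 × 10^-3 mol
n(I2) = n(S2O3^2-)/2 = 2.588 × 10^-3 mol
n(H2O2) in the aliquot = 2.588 × 10^-3 mol (1:1 ratio)
[H2O2]_dilute = 2.588 × 10^-3 / 0.009988 = 0.2591 mol/L
[H2O2]_original = 0.2591 × 250.0/24.87 = 2.605 mol/L

2.605 M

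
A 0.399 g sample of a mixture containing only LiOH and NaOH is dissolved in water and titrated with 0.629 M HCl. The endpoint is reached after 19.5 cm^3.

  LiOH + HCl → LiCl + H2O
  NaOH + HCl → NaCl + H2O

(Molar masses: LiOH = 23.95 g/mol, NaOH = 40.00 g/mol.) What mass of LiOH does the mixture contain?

0.137 g

n(HCl) = 0.0195 × 0.629 = 0.0123 mol
Let x = n(LiOH), y = n(NaOH).
Titrant: 1x + 1y = 0.0123;  mass: 23.95x + 40.00y = 0.399
Solving, x = 5.71 × 10^-3 mol, y = 6.56 × 10^-3 mol
mass of LiOH = 5.71 × 10^-3 × 23.95 = 0.137 g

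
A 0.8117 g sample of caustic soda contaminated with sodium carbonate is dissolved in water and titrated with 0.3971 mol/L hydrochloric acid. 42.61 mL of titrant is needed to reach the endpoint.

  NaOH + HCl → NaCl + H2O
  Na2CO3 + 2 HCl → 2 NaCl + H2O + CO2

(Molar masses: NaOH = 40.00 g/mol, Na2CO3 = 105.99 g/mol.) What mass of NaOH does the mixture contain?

0.2616 g

n(HCl) = 0.04261 × 0.3971 = 0.01692 mol
Let x = n(NaOH), y = n(Na2CO3).
Titrant: 1x + 2y = 0.01692;  mass: 40.00x + 105.99y = 0.8117
Solving, x = 6.541 × 10^-3 mol, y = 5.190 × 10^-3 mol
mass of NaOH = 6.541 × 10^-3 × 40.00 = 0.2616 g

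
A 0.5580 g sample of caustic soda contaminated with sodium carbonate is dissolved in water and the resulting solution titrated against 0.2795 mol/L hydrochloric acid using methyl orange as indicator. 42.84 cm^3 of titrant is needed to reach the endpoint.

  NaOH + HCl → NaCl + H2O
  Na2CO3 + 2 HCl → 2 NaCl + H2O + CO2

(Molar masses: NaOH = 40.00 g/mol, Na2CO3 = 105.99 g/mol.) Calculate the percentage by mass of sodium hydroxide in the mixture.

42.23 %

n(HCl) = 0.04284 × 0.2795 = 0.01197 mol
Let x = n(NaOH), y = n(Na2CO3).
Titrant: 1x + 2y = 0.01197;  mass: 40.00x + 105.99y = 0.5580
Solving, x = 5.891 × 10^-3 mol, y = 3.042 × 10^-3 mol
mass of NaOH = 5.891 × 10^-3 × 40.00 = 0.2356 g
% NaOH = 0.2356 / 0.5580 × 100 = 42.23 %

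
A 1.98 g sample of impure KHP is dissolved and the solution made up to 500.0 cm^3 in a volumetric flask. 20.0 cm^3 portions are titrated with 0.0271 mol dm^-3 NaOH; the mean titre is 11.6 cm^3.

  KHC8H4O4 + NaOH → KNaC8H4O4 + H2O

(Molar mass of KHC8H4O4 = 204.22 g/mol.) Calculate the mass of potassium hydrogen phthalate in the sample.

1.60 g

n(NaOH) per titration = 0.0116 × 0.0271 = 3.14 × 10^-4 mol
n(KHC8H4O4) in each aliquot = 3.14 × 10^-4 mol (1:1 ratio)
n(KHC8H4O4) in the whole flask = 3.14 × 10^-4 × 500.0/20.0 = 7.86 × 10^-3 mol
mass of KHC8H4O4 = 7.86 × 10^-3 × 204.22 = 1.60 g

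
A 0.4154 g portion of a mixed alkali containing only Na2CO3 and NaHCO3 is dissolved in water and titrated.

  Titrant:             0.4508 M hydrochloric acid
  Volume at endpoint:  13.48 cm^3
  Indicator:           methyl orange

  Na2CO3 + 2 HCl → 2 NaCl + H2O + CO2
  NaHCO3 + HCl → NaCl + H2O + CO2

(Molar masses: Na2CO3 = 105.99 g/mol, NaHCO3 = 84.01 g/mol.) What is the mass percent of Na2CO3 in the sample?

n(HCl) = 0.01348 × 0.4508 = 6.077 × 10^-3 mol
Let x = n(Na2CO3), y = n(NaHCO3).
Titrant: 2x + 1y = 6.077 × 10^-3;  mass: 105.99x + 84.01y = 0.4154
Solving, x = 1.533 × 10^-3 mol, y = 3.010 × 10^-3 mol
mass of Na2CO3 = 1.533 × 10^-3 × 105.99 = 0.1625 g
% Na2CO3 = 0.1625 / 0.4154 × 100 = 39.12 %

39.12 %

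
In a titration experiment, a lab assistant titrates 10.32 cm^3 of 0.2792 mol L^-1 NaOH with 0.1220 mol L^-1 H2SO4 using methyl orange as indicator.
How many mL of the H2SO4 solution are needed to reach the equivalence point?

2 NaOH + H2SO4 → Na2SO4 + 2 H2O
n(NaOH) = 0.01032 L × 0.2792 mol/L = 2.881 × 10^-3 mol
From the 1:2 stoichiometry, n(H2SO4) = 1/2 × 2.881 × 10^-3 = 1.441 × 10^-3 mol
V(H2SO4) = 1.441 × 10^-3 mol / 0.1220 mol/L = 0.01181 L = 11.81 mL

11.81 mL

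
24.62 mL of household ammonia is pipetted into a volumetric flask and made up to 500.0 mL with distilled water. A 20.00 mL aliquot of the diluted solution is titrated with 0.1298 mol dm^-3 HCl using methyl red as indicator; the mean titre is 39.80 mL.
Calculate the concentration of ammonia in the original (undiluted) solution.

NH3 + HCl → NH4Cl
n(HCl) = 0.03980 × 0.1298 = 5.166 × 10^-3 mol
n(NH3) in the aliquot = 5.166 × 10^-3 mol (1:1 ratio)
[NH3]_dilute = 5.166 × 10^-3 / 0.02000 = 0.2583 mol/L
Dilution factor = 500.0 / 24.62 = 20.31
[NH3]_stock = 0.2583 × 20.31 = 5.246 mol/L

5.246 mol/L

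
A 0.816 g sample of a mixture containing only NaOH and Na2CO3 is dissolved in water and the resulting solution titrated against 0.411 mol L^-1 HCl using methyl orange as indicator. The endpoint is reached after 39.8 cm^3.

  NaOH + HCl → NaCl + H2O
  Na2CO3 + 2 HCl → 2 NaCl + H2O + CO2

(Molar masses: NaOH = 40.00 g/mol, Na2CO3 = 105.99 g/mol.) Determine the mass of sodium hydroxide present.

n(HCl) = 0.0398 × 0.411 = 0.0164 mol
Let x = n(NaOH), y = n(Na2CO3).
Titrant: 1x + 2y = 0.0164;  mass: 40.00x + 105.99y = 0.816
Solving, x = 3.92 × 10^-3 mol, y = 6.22 × 10^-3 mol
mass of NaOH = 3.92 × 10^-3 × 40.00 = 0.157 g

0.157 g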